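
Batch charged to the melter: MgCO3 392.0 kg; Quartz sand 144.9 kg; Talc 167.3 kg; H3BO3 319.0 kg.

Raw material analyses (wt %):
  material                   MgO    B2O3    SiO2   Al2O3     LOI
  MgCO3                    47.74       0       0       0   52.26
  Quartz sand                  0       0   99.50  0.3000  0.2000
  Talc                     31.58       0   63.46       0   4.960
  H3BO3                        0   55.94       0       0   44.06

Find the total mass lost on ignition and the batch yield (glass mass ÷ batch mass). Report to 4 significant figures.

In-progress results are displayed rounded to 4 significant figures within the worked lines — all internal work maintains full precision from start to finish. A single rounding yields each reported figure. All derived quantities, which include glass mass, LOI, four oxide percentages, yield, the totals, are carried in exact precision, as written in problem or answer, from the batch weights per 669.2 kg of glass.
Per-material ignition loss:
  MgCO3: 392.0 × 0.5226 = 204.9 kg
  Quartz sand: 144.9 × 0.002000 = 0.2898 kg
  Talc: 167.3 × 0.04960 = 8.298 kg
  H3BO3: 319.0 × 0.4406 = 140.6 kg
Total LOI = 354.0 kg
Glass = batch − LOI = 1023 − 354.0 = 669.2 kg

LOI loss = 354.0 kg; glass = 669.2 kg; yield = 65.40%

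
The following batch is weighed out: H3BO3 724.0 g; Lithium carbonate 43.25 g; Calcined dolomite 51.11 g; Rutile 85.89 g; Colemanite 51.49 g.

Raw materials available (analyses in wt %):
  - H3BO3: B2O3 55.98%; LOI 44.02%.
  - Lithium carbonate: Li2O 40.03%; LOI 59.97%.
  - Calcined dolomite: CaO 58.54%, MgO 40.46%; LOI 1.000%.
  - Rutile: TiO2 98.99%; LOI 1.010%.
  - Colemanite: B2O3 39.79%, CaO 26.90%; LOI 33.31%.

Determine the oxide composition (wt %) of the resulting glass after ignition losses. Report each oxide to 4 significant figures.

Glass mass = 592.6 g (batch 955.7 − LOI 363.2).
Composition: B2O3 71.85%, CaO 7.387%, TiO2 14.35%, Li2O 2.922%, MgO 3.490%

Each numeric step holds full precision in every operation. The intermediate values are displayed, rounded to 4 significant digits, on the page. Exactly one rounding lands on each reported number — derived quantities are computed from the weighed amounts for 592.6 g of glass at full float precision (net glass mass, yield, the totals, LOI, the five compositions) as given in problem or answer.
What the batch supplies per oxide:
  B2O3: 724.0·0.5598 + 51.49·0.3979 = 425.8 g
  CaO: 51.11·0.5854 + 51.49·0.2690 = 43.77 g
  TiO2: 85.89·0.9899 = 85.02 g
  Li2O: 43.25·0.4003 = 17.31 g
  MgO: 51.11·0.4046 = 20.68 g
LOI: 724.0·0.4402 + 43.25·0.5997 + 51.11·0.01000 + 85.89·0.01010 + 51.49·0.3331 = 363.2 g
batch − LOI leaves glass = 955.7 − 363.2 = 592.6 g (the oxide masses sum to this)
percent by weight: oxide/glass ×100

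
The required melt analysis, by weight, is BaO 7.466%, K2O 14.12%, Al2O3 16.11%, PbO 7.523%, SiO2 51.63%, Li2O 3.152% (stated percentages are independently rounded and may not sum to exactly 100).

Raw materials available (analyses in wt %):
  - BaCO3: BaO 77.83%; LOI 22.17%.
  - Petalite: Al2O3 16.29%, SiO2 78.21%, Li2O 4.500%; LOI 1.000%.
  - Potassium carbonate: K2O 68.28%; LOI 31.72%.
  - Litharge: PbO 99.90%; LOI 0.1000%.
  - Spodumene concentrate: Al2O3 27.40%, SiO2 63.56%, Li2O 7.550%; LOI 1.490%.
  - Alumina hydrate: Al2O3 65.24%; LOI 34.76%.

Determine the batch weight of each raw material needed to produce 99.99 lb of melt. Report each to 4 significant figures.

Batch per 99.99 lb melt:
  BaCO3: 9.592 lb
  Petalite: 62.22 lb
  Potassium carbonate: 20.68 lb
  Litharge: 7.530 lb
  Spodumene concentrate: 4.658 lb
  Alumina hydrate: 7.198 lb
Total batch = 111.9 lb; LOI loss = 11.89 lb; yield = 89.37%

Each numeric step keeps full precision all the way through — values along the way are shown (rounded to 4 significant figures) in the working — a single rounding completes every reported value — the derived quantities are re-derived in exact precision (the six compositions, yield, net glass mass, totals, LOI) from the weighed amounts for 99.99 lb of glass exactly as printed in either problem or answer.
The oxide mass targets at 99.99 lb melt:
  BaO: 7.466% × 99.99 = 7.465 lb
  K2O: 14.12% × 99.99 = 14.12 lb
  Al2O3: 16.11% × 99.99 = 16.11 lb
  PbO: 7.523% × 99.99 = 7.522 lb
  SiO2: 51.63% × 99.99 = 51.62 lb
  Li2O: 3.152% × 99.99 = 3.152 lb
Balance tally, oxide-wise, given the weights on record, per the basis as stated (delivered sums recover each target net of answer rounding effects):
  BaO: 9.592·0.7783 = 7.465 lb (target 7.465 lb)
  K2O: 20.68·0.6828 = 14.12 lb (target 14.12 lb)
  Al2O3: 62.22·0.1629 + 4.658·0.2740 + 7.198·0.6524 = 16.11 lb (target 16.11 lb)
  PbO: 7.530·0.9990 = 7.522 lb (target 7.522 lb)
  SiO2: 62.22·0.7821 + 4.658·0.6356 = 51.62 lb (target 51.62 lb)
  Li2O: 62.22·0.04500 + 4.658·0.07550 = 3.152 lb (target 3.152 lb)
Glass-mass closure: whole batch net of LOI = 99.99 lb (targets for the oxides total 99.99 lb; stated basis 99.99 lb — a pure rounding effect).
Adding the batch up: Σ batch = 111.9 lb; ignition loss, Σ(batch × LOI) = 11.89 lb; yield = glass ÷ total batch = 89.37%.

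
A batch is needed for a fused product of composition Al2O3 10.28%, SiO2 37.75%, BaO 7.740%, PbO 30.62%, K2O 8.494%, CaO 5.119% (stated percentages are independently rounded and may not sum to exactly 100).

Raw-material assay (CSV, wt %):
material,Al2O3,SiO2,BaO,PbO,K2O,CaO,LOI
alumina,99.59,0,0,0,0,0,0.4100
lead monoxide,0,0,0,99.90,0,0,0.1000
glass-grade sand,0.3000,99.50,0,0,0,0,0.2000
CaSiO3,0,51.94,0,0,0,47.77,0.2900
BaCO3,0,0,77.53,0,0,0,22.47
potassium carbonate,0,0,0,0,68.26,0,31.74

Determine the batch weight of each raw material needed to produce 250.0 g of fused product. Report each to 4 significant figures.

Rounding to four significant digits applies to every in-between result as printed — all internal work keeps full float precision at each step; every reported number carries a single rounding. The derived quantities, which include LOI, yield, the six compositions, net glass mass, the totals, are re-derived at full float precision, as quoted within either problem or answer, using the weight values at 250.0 g of glass.
Target oxide masses per 250.0 g fused product:
  Al2O3: 10.28% × 250.0 = 25.70 g
  SiO2: 37.75% × 250.0 = 94.38 g
  BaO: 7.740% × 250.0 = 19.35 g
  PbO: 30.62% × 250.0 = 76.55 g
  K2O: 8.494% × 250.0 = 21.24 g
  CaO: 5.119% × 250.0 = 12.80 g
Balance tally, oxide-wise, applying the batch weights above, per the basis as stated (sums match the target masses exact up to rounding of places):
  Al2O3: 25.56·0.9959 + 80.86·0.003000 = 25.70 g (target 25.70 g)
  SiO2: 80.86·0.9950 + 26.79·0.5194 = 94.37 g (target 94.38 g)
  BaO: 24.96·0.7753 = 19.35 g (target 19.35 g)
  PbO: 76.63·0.9990 = 76.55 g (target 76.55 g)
  K2O: 31.11·0.6826 = 21.24 g (target 21.24 g)
  CaO: 26.79·0.4777 = 12.80 g (target 12.80 g)
The glass-mass cross-check: total batch − LOI = 250.0 g (targets for the oxides total 250.0 g; versus the stated basis of 250.0 g — any gap is answer rounding).
Batch total: Σ batch = 265.9 g; LOI removed, Σ of batch·LOI: 15.90 g; yield = glass ÷ total batch = 94.02%.

Batch per 250.0 g fused product:
  alumina: 25.56 g
  lead monoxide: 76.63 g
  glass-grade sand: 80.86 g
  CaSiO3: 26.79 g
  BaCO3: 24.96 g
  potassium carbonate: 31.11 g
Total batch = 265.9 g; LOI loss = 15.90 g; yield = 94.02%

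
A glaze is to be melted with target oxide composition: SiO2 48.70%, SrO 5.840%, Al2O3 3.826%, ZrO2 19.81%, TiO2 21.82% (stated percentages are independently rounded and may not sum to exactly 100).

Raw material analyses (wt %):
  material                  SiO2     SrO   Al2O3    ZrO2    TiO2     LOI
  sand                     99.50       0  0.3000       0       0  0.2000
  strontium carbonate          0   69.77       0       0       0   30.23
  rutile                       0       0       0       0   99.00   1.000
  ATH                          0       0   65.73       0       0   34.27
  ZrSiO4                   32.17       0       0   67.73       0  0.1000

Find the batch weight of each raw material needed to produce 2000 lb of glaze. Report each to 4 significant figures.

Batch per 2000 lb glaze:
  sand: 789.8 lb
  strontium carbonate: 167.4 lb
  rutile: 440.8 lb
  ATH: 112.8 lb
  ZrSiO4: 585.0 lb
Total batch = 2096 lb; LOI loss = 95.83 lb; yield = 95.43%

Working values are displayed rounded off to 4 significant figures within the worked lines — the whole derivation runs at exact precision through every step. Every reported figure includes exactly one rounding; all derived quantities (ignition loss, the yield, the totals, glass mass, the five compositions) are recomputed starting from the weights at 2000 lb of glass in full float precision precisely as stated by either problem or answer.
Target oxide masses per 2000 lb glaze:
  SiO2: 48.70% × 2000 = 974.0 lb
  SrO: 5.840% × 2000 = 116.8 lb
  Al2O3: 3.826% × 2000 = 76.52 lb
  ZrO2: 19.81% × 2000 = 396.2 lb
  TiO2: 21.82% × 2000 = 436.4 lb
A balance pass over the oxides, from the weights as reported, per the basis as stated (target by target, the sums agree exact up to rounding of places):
  SiO2: 789.8·0.9950 + 585.0·0.3217 = 974.0 lb (target 974.0 lb)
  SrO: 167.4·0.6977 = 116.8 lb (target 116.8 lb)
  Al2O3: 789.8·0.003000 + 112.8·0.6573 = 76.51 lb (target 76.52 lb)
  ZrO2: 585.0·0.6773 = 396.2 lb (target 396.2 lb)
  TiO2: 440.8·0.9900 = 436.4 lb (target 436.4 lb)
Consistency of the glass mass: batch Σ − ignition loss = 2000 lb (oxide target masses add up to 2000 lb; against the stated basis, 2000 lb — any gap is answer rounding).
Total batch = Σ batch = 2096 lb; LOI removed, Σ of batch·LOI: 95.83 lb; yield, glass over the total, = 95.43%.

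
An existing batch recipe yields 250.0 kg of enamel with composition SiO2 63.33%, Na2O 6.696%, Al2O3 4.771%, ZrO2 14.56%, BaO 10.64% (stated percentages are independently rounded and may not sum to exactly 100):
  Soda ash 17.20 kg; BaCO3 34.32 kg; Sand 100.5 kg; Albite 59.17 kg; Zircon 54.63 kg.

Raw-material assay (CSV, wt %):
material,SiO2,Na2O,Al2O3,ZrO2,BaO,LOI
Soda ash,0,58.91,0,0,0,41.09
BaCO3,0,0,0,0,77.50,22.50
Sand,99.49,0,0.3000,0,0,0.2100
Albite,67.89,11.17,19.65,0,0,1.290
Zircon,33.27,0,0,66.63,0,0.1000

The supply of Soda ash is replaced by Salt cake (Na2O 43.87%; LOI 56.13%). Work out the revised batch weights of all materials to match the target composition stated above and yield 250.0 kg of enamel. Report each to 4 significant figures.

The whole derivation carries full precision end to end. In-progress results are printed, with 4-significant-digit rounding, across the worked steps; every reported value takes a single rounding — all derived quantities (ignition loss, glass mass, the yield, the totals, the five compositions) are carried in exact precision from the weighed amounts per 250.0 kg of glass, as given in question or answer.
The oxide mass targets at 250.0 kg enamel:
  SiO2: 63.33% × 250.0 = 158.3 kg
  Na2O: 6.696% × 250.0 = 16.74 kg
  Al2O3: 4.771% × 250.0 = 11.93 kg
  ZrO2: 14.56% × 250.0 = 36.40 kg
  BaO: 10.64% × 250.0 = 26.60 kg
Balance tally, oxide-wise, on the weights just shown, on the stated basis (delivered sums recover each target once rounding is allowed for):
  SiO2: 100.5·0.9949 + 59.17·0.6789 + 54.63·0.3327 = 158.3 kg (target 158.3 kg)
  Na2O: 23.09·0.4387 + 59.17·0.1117 = 16.74 kg (target 16.74 kg)
  Al2O3: 100.5·0.003000 + 59.17·0.1965 = 11.93 kg (target 11.93 kg)
  ZrO2: 54.63·0.6663 = 36.40 kg (target 36.40 kg)
  BaO: 34.32·0.7750 = 26.60 kg (target 26.60 kg)
Glass-mass closure: net batch after ignition = 250.0 kg (targets for the oxides total 250.0 kg; versus the stated basis of 250.0 kg — rounding explains the deltas).
Whole-batch sum: Σ batch = 271.7 kg; the LOI term Σ batch·LOI equals 21.71 kg; yield: glass divided by total = 92.01%.

Revised batch per 250.0 kg enamel:
  Salt cake: 23.09 kg
  BaCO3: 34.32 kg
  Sand: 100.5 kg
  Albite: 59.17 kg
  Zircon: 54.63 kg
Total batch = 271.7 kg; LOI loss = 21.71 kg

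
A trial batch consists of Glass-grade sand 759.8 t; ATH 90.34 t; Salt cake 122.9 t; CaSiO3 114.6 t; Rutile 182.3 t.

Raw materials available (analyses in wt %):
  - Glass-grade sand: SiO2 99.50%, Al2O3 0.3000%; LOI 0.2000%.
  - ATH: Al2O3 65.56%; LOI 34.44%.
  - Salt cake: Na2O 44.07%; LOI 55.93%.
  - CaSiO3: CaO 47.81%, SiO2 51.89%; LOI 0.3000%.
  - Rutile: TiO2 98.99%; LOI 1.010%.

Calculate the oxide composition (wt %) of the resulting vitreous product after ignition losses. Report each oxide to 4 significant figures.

Glass mass = 1166 t (batch 1270 − LOI 103.6).
Composition: CaO 4.697%, Na2O 4.644%, SiO2 69.91%, Al2O3 5.273%, TiO2 15.47%

Working values appear with 4-significant-digit rounding as written; each numeric step maintains full float precision from first step to last; exactly one rounding is applied to each reported value — derived quantities, which include glass mass, the yield, ignition loss, five oxide percentages, the totals, are rebuilt in full float precision, as they appear in the problem or the answer, from the batch weights for 1166 t of glass.
Oxide-by-oxide delivered mass:
  CaO: 114.6·0.4781 = 54.79 t
  Na2O: 122.9·0.4407 = 54.16 t
  SiO2: 759.8·0.9950 + 114.6·0.5189 = 815.5 t
  Al2O3: 759.8·0.003000 + 90.34·0.6556 = 61.51 t
  TiO2: 182.3·0.9899 = 180.5 t
LOI: 759.8·0.002000 + 90.34·0.3444 + 122.9·0.5593 + 114.6·0.003000 + 182.3·0.01010 = 103.6 t
Glass mass = batch − LOI = 1270 − 103.6 = 1166 t (equal to the oxide-mass sum)
each wt % is 100 × oxide ÷ glass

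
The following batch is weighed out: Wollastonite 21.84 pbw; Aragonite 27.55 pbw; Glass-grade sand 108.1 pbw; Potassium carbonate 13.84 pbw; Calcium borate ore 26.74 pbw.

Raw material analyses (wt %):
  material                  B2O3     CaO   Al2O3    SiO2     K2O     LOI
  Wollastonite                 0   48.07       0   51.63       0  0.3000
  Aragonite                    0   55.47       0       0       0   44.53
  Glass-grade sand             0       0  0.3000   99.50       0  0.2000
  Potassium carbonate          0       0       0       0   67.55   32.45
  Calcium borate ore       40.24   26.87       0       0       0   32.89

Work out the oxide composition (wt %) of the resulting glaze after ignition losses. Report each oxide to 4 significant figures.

All internal work carries exact precision from first step to last — working values are displayed rounded to 4 significant figures when written out. A single rounding completes each reported number — the derived quantities (ignition loss, the five compositions, totals, net glass mass, yield) are carried in full float precision from the weighed amounts at 172.2 pbw of glass as set out in the question or the answer.
Oxide masses out of the charge:
  B2O3: 26.74·0.4024 = 10.76 pbw
  CaO: 21.84·0.4807 + 27.55·0.5547 + 26.74·0.2687 = 32.97 pbw
  Al2O3: 108.1·0.003000 = 0.3243 pbw
  SiO2: 21.84·0.5163 + 108.1·0.9950 = 118.8 pbw
  K2O: 13.84·0.6755 = 9.349 pbw
LOI: 21.84·0.003000 + 27.55·0.4453 + 108.1·0.002000 + 13.84·0.3245 + 26.74·0.3289 = 25.84 pbw
Resulting glass, batch − LOI: 198.1 − 25.84 = 172.2 pbw (consistent with Σ oxide mass)
percent share: oxide ÷ glass, ×100

Glass mass = 172.2 pbw (batch 198.1 − LOI 25.84).
Composition: B2O3 6.247%, CaO 19.14%, Al2O3 0.1883%, SiO2 69.00%, K2O 5.428%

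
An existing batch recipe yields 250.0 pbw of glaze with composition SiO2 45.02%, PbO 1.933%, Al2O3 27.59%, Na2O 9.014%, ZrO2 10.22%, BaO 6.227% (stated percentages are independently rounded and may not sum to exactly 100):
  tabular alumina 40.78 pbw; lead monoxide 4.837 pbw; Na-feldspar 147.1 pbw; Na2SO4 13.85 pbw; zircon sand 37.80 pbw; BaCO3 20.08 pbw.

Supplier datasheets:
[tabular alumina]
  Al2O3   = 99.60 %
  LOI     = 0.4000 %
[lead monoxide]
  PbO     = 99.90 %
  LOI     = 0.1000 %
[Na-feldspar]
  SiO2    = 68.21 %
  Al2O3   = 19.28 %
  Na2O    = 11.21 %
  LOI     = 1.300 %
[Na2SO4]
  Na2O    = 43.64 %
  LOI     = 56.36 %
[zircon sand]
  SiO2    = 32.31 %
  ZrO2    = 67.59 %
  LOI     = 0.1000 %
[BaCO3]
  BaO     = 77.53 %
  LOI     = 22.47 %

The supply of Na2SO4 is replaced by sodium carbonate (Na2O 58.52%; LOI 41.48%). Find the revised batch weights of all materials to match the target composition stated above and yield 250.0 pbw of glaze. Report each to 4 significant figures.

Each numeric step carries full precision through every step; values along the way appear rounded off to 4 significant digits across the worked steps; every reported value is rounded only once. The derived quantities (glass mass, yield, six oxide percentages, the totals, LOI) are recomputed using the weight values per 250.0 pbw of glass at full float precision, precisely as stated by question or answer.
Target masses of each oxide per 250.0 pbw glaze:
  SiO2: 45.02% × 250.0 = 112.6 pbw
  PbO: 1.933% × 250.0 = 4.832 pbw
  Al2O3: 27.59% × 250.0 = 68.97 pbw
  Na2O: 9.014% × 250.0 = 22.54 pbw
  ZrO2: 10.22% × 250.0 = 25.55 pbw
  BaO: 6.227% × 250.0 = 15.57 pbw
Per-oxide balance check given the weights on record, per the basis as stated (sums match the target masses once rounding is allowed for):
  SiO2: 147.1·0.6821 + 37.80·0.3231 = 112.6 pbw (target 112.6 pbw)
  PbO: 4.837·0.9990 = 4.832 pbw (target 4.832 pbw)
  Al2O3: 40.78·0.9960 + 147.1·0.1928 = 68.98 pbw (target 68.97 pbw)
  Na2O: 147.1·0.1121 + 10.33·0.5852 = 22.54 pbw (target 22.54 pbw)
  ZrO2: 37.80·0.6759 = 25.55 pbw (target 25.55 pbw)
  BaO: 20.08·0.7753 = 15.57 pbw (target 15.57 pbw)
Glass-mass closure: batch Σ − ignition loss = 250.0 pbw (the Σ of target masses is 250.0 pbw; stated basis 250.0 pbw — differing by rounding only).
Whole-batch sum: Σ batch = 260.9 pbw; Σ batch·LOI gives LOI loss = 10.91 pbw; as yield: glass ÷ batch → 95.82%.

Revised batch per 250.0 pbw glaze:
  tabular alumina: 40.78 pbw
  lead monoxide: 4.837 pbw
  Na-feldspar: 147.1 pbw
  sodium carbonate: 10.33 pbw
  zircon sand: 37.80 pbw
  BaCO3: 20.08 pbw
Total batch = 260.9 pbw; LOI loss = 10.91 pbw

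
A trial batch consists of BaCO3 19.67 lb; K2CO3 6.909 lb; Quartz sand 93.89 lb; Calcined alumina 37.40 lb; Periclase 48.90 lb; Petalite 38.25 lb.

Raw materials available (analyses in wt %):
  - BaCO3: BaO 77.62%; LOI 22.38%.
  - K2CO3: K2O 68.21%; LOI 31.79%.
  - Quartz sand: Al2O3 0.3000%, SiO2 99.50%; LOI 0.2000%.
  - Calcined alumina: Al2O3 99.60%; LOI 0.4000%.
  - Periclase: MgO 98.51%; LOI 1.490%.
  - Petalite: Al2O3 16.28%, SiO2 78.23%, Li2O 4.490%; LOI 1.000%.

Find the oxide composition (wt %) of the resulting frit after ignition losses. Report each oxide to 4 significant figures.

Glass mass = 237.0 lb (batch 245.0 − LOI 8.047).
Composition: MgO 20.33%, Al2O3 18.47%, K2O 1.989%, SiO2 52.05%, BaO 6.443%, Li2O 0.7247%

Working values are printed with 4-significant-digit rounding within the worked lines; each numeric step maintains full precision end to end; every reported value takes exactly one rounding — the derived quantities, including yield, glass mass, the six compositions, LOI, totals, are recomputed using the weight values for 237.0 lb of glass in full precision exactly as shown in the problem or the answer.
Oxide masses out of the charge:
  MgO: 48.90·0.9851 = 48.17 lb
  Al2O3: 93.89·0.003000 + 37.40·0.9960 + 38.25·0.1628 = 43.76 lb
  K2O: 6.909·0.6821 = 4.713 lb
  SiO2: 93.89·0.9950 + 38.25·0.7823 = 123.3 lb
  BaO: 19.67·0.7762 = 15.27 lb
  Li2O: 38.25·0.04490 = 1.717 lb
LOI: 19.67·0.2238 + 6.909·0.3179 + 93.89·0.002000 + 37.40·0.004000 + 48.90·0.01490 + 38.25·0.01000 = 8.047 lb
Resulting glass, batch − LOI: 245.0 − 8.047 = 237.0 lb (consistent with Σ oxide mass)
percent by weight: oxide/glass ×100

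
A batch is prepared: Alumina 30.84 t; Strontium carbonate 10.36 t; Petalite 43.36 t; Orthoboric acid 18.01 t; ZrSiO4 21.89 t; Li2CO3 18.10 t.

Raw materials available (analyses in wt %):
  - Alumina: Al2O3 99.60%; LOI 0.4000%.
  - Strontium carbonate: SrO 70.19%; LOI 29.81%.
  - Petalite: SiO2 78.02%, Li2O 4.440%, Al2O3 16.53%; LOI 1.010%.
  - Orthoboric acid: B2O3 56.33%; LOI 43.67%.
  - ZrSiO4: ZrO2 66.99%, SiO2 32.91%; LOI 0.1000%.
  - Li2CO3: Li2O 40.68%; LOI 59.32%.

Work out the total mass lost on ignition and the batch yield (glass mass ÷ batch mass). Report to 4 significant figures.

Every computation runs at exact precision at every stage; values along the way are printed (rounded to four significant digits) between the steps — each reported figure is rounded just once. Derived quantities (glass mass, the totals, the yield, six oxide percentages, LOI) are re-derived starting from the weights on 120.3 t of glass in full float precision, as set out in the question or the answer.
Loss on ignition, line by line:
  Alumina: 30.84 × 0.004000 = 0.1234 t
  Strontium carbonate: 10.36 × 0.2981 = 3.088 t
  Petalite: 43.36 × 0.01010 = 0.4379 t
  Orthoboric acid: 18.01 × 0.4367 = 7.865 t
  ZrSiO4: 21.89 × 0.001000 = 0.02189 t
  Li2CO3: 18.10 × 0.5932 = 10.74 t
Total LOI = 22.27 t
Glass = batch − LOI = 142.6 − 22.27 = 120.3 t

LOI loss = 22.27 t; glass = 120.3 t; yield = 84.38%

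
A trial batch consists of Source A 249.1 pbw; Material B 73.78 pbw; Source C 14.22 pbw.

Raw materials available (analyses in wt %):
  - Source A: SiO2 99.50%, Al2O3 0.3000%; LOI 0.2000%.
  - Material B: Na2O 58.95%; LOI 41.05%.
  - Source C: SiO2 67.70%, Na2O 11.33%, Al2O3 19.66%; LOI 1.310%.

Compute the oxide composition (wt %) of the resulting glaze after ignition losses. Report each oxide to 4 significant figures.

Working values are displayed with 4-significant-digit rounding in the working — each numeric step holds exact precision in every operation — every reported result is rounded just once — the derived quantities, which include yield, the totals, ignition loss, the three compositions, glass mass, are re-derived in exact precision, as written in question or answer, from the weighed amounts for 306.1 pbw of glass.
Mass of each oxide from the mix:
  SiO2: 249.1·0.9950 + 14.22·0.6770 = 257.5 pbw
  Na2O: 73.78·0.5895 + 14.22·0.1133 = 45.10 pbw
  Al2O3: 249.1·0.003000 + 14.22·0.1966 = 3.543 pbw
LOI: 249.1·0.002000 + 73.78·0.4105 + 14.22·0.01310 = 30.97 pbw
Glass = total batch minus LOI = 337.1 − 30.97 = 306.1 pbw (matching Σ of the oxides)
each oxide over glass, ×100, is wt %

Glass mass = 306.1 pbw (batch 337.1 − LOI 30.97).
Composition: SiO2 84.11%, Na2O 14.73%, Al2O3 1.157%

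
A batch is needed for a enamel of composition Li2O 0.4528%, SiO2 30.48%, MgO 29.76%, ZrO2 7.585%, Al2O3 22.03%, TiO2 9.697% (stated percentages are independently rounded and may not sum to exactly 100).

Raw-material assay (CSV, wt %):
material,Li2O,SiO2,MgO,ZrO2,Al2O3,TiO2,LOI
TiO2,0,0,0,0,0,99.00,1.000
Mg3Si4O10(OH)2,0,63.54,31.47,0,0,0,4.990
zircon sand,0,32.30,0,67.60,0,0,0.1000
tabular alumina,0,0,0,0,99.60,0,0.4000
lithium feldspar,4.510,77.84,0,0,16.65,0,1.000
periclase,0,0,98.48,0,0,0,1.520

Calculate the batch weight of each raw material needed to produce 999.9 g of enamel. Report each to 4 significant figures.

Batch per 999.9 g enamel:
  TiO2: 97.94 g
  Mg3Si4O10(OH)2: 299.6 g
  zircon sand: 112.2 g
  tabular alumina: 204.4 g
  lithium feldspar: 100.4 g
  periclase: 206.4 g
Total batch = 1021 g; LOI loss = 21.00 g; yield = 97.94%

All internal work carries exact precision all the way through — working values are displayed rounded to 4 significant digits — every reported figure takes a single rounding. All derived quantities (totals, LOI, the six compositions, net glass mass, the yield) are recomputed at full float precision from the batch weights on 999.9 g of glass as quoted within problem or answer.
Oxide-by-oxide targets in 999.9 g enamel:
  Li2O: 0.4528% × 999.9 = 4.528 g
  SiO2: 30.48% × 999.9 = 304.8 g
  MgO: 29.76% × 999.9 = 297.6 g
  ZrO2: 7.585% × 999.9 = 75.84 g
  Al2O3: 22.03% × 999.9 = 220.3 g
  TiO2: 9.697% × 999.9 = 96.96 g
Mass-balance tally per oxide given the weights on record, on the stated basis (each sum matches its target mass within answer rounding):
  Li2O: 100.4·0.04510 = 4.528 g (target 4.528 g)
  SiO2: 299.6·0.6354 + 112.2·0.3230 + 100.4·0.7784 = 304.8 g (target 304.8 g)
  MgO: 299.6·0.3147 + 206.4·0.9848 = 297.5 g (target 297.6 g)
  ZrO2: 112.2·0.6760 = 75.85 g (target 75.84 g)
  Al2O3: 204.4·0.9960 + 100.4·0.1665 = 220.3 g (target 220.3 g)
  TiO2: 97.94·0.9900 = 96.96 g (target 96.96 g)
Glass-mass bookkeeping: Σ batch − LOI loss = 999.9 g (summing oxide targets gives 999.9 g; with the basis standing at 999.9 g — any gap is answer rounding).
Adding the batch up: Σ batch = 1021 g; loss to ignition Σ batch·LOI = 21.00 g; yield, glass over the total, = 97.94%.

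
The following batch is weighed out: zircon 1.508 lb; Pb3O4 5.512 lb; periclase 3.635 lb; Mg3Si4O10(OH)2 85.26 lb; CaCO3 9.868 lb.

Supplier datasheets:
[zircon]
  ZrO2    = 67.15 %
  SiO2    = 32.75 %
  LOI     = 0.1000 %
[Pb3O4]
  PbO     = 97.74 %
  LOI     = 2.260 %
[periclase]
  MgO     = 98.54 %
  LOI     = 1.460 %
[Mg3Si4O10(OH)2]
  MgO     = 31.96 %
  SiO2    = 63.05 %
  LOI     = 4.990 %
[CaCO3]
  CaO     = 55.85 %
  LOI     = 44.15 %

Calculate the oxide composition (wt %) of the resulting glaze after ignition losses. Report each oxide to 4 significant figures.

Glass mass = 96.99 lb (batch 105.8 − LOI 8.790).
Composition: MgO 31.79%, CaO 5.682%, ZrO2 1.044%, PbO 5.554%, SiO2 55.93%

Intermediates appear, rounded to four significant figures, at each printed step; the working math maintains full float precision all the way through; exactly one rounding goes into each reported value. All derived quantities are recomputed at full precision (net glass mass, yield, totals, the five compositions, ignition loss) from the weighed amounts for 96.99 lb of glass as given in problem or answer.
Delivered oxide masses:
  MgO: 3.635·0.9854 + 85.26·0.3196 = 30.83 lb
  CaO: 9.868·0.5585 = 5.511 lb
  ZrO2: 1.508·0.6715 = 1.013 lb
  PbO: 5.512·0.9774 = 5.387 lb
  SiO2: 1.508·0.3275 + 85.26·0.6305 = 54.25 lb
LOI: 1.508·0.001000 + 5.512·0.02260 + 3.635·0.01460 + 85.26·0.04990 + 9.868·0.4415 = 8.790 lb
batch − LOI leaves glass = 105.8 − 8.790 = 96.99 lb (consistent with Σ oxide mass)
each wt % is 100 × oxide ÷ glass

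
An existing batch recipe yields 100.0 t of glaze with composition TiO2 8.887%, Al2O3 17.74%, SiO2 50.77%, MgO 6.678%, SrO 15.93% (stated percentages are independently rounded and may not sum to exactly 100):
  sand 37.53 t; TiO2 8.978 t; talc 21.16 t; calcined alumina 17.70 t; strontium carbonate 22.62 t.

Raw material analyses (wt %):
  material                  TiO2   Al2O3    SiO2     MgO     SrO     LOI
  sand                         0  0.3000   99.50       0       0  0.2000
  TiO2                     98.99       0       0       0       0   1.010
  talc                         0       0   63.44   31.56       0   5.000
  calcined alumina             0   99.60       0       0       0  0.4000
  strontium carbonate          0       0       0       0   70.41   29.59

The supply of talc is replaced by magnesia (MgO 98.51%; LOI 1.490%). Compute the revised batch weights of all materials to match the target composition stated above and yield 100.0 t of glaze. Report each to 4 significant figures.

Revised batch per 100.0 t glaze:
  sand: 51.03 t
  TiO2: 8.978 t
  magnesia: 6.779 t
  calcined alumina: 17.66 t
  strontium carbonate: 22.62 t
Total batch = 107.1 t; LOI loss = 7.058 t

Values along the way are shown (rounded to 4 significant figures) as written; each numeric step holds full precision throughout. A single rounding yields each reported value. The derived quantities (net glass mass, ignition loss, five oxide percentages, totals, yield) are carried from the weighed amounts for 100.0 t of glass in full precision precisely as stated by the question or the answer.
Oxide mass targets, per 100.0 t glaze:
  TiO2: 8.887% × 100.0 = 8.887 t
  Al2O3: 17.74% × 100.0 = 17.74 t
  SiO2: 50.77% × 100.0 = 50.77 t
  MgO: 6.678% × 100.0 = 6.678 t
  SrO: 15.93% × 100.0 = 15.93 t
Oxide-by-oxide audit per the reported batch figures, on the stated basis (summed amounts equal target values within answer rounding):
  TiO2: 8.978·0.9899 = 8.887 t (target 8.887 t)
  Al2O3: 51.03·0.003000 + 17.66·0.9960 = 17.74 t (target 17.74 t)
  SiO2: 51.03·0.9950 = 50.77 t (target 50.77 t)
  MgO: 6.779·0.9851 = 6.678 t (target 6.678 t)
  SrO: 22.62·0.7041 = 15.93 t (target 15.93 t)
Consistency of the glass mass: total charge less LOI = 100.0 t (the targets, summed, come to 100.0 t; with the basis standing at 100.0 t — a pure rounding effect).
Summing the batch: Σ batch = 107.1 t; ignition loss, Σ(batch × LOI) = 7.058 t; yield, glass over the total, = 93.41%.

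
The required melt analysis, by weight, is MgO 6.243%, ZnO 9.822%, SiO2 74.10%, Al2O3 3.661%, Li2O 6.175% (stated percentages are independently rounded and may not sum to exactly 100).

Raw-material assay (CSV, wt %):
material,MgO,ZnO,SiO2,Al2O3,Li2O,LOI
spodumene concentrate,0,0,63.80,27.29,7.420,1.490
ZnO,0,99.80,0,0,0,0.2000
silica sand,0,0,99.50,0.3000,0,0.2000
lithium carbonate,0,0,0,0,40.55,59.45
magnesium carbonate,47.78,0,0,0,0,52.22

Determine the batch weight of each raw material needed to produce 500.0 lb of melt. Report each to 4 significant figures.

The intermediate values appear rounded off to 4 significant digits between the steps; all internal work maintains exact precision throughout — exactly one rounding is applied to each reported value. The derived quantities are rebuilt from the weighed amounts for 500.0 lb of glass in exact precision (the totals, ignition loss, net glass mass, yield, the five compositions), exactly as shown in the problem or the answer.
Oxide-by-oxide targets in 500.0 lb melt:
  MgO: 6.243% × 500.0 = 31.22 lb
  ZnO: 9.822% × 500.0 = 49.11 lb
  SiO2: 74.10% × 500.0 = 370.5 lb
  Al2O3: 3.661% × 500.0 = 18.30 lb
  Li2O: 6.175% × 500.0 = 30.88 lb
Verifying the oxide balance using the reported weights, on the stated basis (sums match the target masses once rounding is allowed for):
  MgO: 65.33·0.4778 = 31.21 lb (target 31.22 lb)
  ZnO: 49.21·0.9980 = 49.11 lb (target 49.11 lb)
  SiO2: 63.43·0.6380 + 331.7·0.9950 = 370.5 lb (target 370.5 lb)
  Al2O3: 63.43·0.2729 + 331.7·0.003000 = 18.31 lb (target 18.30 lb)
  Li2O: 63.43·0.07420 + 64.53·0.4055 = 30.87 lb (target 30.88 lb)
Mass balance on the glass: Σ batch − LOI loss = 500.0 lb (the Σ of target masses is 500.0 lb; the stated basis being 500.0 lb — rounding explains the deltas).
Batch grand total — Σ batch = 574.2 lb; ignition loss, Σ(batch × LOI) = 74.19 lb; yield, glass over the total, = 87.08%.

Batch per 500.0 lb melt:
  spodumene concentrate: 63.43 lb
  ZnO: 49.21 lb
  silica sand: 331.7 lb
  lithium carbonate: 64.53 lb
  magnesium carbonate: 65.33 lb
Total batch = 574.2 lb; LOI loss = 74.19 lb; yield = 87.08%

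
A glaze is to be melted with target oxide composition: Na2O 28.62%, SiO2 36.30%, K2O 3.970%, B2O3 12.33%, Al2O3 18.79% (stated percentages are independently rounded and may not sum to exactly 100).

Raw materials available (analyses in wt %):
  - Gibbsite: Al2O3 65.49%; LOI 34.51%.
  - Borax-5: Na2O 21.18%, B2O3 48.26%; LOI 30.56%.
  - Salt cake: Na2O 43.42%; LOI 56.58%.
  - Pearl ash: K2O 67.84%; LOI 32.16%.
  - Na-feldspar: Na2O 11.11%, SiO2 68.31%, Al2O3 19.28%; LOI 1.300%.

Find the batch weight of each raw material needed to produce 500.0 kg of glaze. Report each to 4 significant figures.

Batch per 500.0 kg glaze:
  Gibbsite: 65.24 kg
  Borax-5: 127.7 kg
  Salt cake: 199.3 kg
  Pearl ash: 29.26 kg
  Na-feldspar: 265.7 kg
Total batch = 687.2 kg; LOI loss = 187.2 kg; yield = 72.76%

The intermediate values are printed rounded to four significant figures across the worked steps. All arithmetic maintains full precision from start to finish. Every reported number undergoes a single rounding; all derived quantities (ignition loss, yield, net glass mass, the totals, the five compositions) are rebuilt at full float precision from the batch weights for 500.0 kg of glass, as written in problem or answer.
Target oxide masses per 500.0 kg glaze:
  Na2O: 28.62% × 500.0 = 143.1 kg
  SiO2: 36.30% × 500.0 = 181.5 kg
  K2O: 3.970% × 500.0 = 19.85 kg
  B2O3: 12.33% × 500.0 = 61.65 kg
  Al2O3: 18.79% × 500.0 = 93.95 kg
Verifying the oxide balance using the reported weights, against the basis in use (delivered sums recover each target given rounding of the digits):
  Na2O: 127.7·0.2118 + 199.3·0.4342 + 265.7·0.1111 = 143.1 kg (target 143.1 kg)
  SiO2: 265.7·0.6831 = 181.5 kg (target 181.5 kg)
  K2O: 29.26·0.6784 = 19.85 kg (target 19.85 kg)
  B2O3: 127.7·0.4826 = 61.63 kg (target 61.65 kg)
  Al2O3: 65.24·0.6549 + 265.7·0.1928 = 93.95 kg (target 93.95 kg)
Glass-mass sanity pass: Σ batch − LOI loss = 500.0 kg (the targets, summed, come to 500.0 kg; with the basis standing at 500.0 kg — differing by rounding only).
Whole-batch sum: Σ batch = 687.2 kg; the LOI term Σ batch·LOI equals 187.2 kg; yield, glass over the total, = 72.76%.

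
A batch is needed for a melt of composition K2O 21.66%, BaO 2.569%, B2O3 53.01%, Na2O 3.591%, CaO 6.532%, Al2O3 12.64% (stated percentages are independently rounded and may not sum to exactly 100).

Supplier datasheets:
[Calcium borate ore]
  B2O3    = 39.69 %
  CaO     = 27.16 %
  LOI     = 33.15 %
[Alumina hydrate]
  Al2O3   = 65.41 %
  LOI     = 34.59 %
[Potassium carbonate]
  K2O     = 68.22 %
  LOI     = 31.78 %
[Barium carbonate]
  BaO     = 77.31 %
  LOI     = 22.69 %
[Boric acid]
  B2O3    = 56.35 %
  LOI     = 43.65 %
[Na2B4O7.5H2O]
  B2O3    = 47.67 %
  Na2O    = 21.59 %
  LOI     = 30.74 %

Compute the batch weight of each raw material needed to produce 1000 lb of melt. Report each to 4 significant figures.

Mid-chain values are printed (rounded to 4 significant figures) on the page — full float precision is held in all steps — every reported number includes exactly one rounding. The derived quantities (yield, six oxide percentages, ignition loss, totals, glass mass) are recomputed at full float precision using the weight values per 1000 lb of glass, as given in either problem or answer.
Oxide-by-oxide targets in 1000 lb melt:
  K2O: 21.66% × 1000 = 216.6 lb
  BaO: 2.569% × 1000 = 25.69 lb
  B2O3: 53.01% × 1000 = 530.1 lb
  Na2O: 3.591% × 1000 = 35.91 lb
  CaO: 6.532% × 1000 = 65.32 lb
  Al2O3: 12.64% × 1000 = 126.4 lb
A balance pass over the oxides, applying the batch weights above, for the quoted basis mass (summed amounts equal target values modulo rounding of the values):
  K2O: 317.5·0.6822 = 216.6 lb (target 216.6 lb)
  BaO: 33.23·0.7731 = 25.69 lb (target 25.69 lb)
  B2O3: 240.5·0.3969 + 630.6·0.5635 + 166.3·0.4767 = 530.1 lb (target 530.1 lb)
  Na2O: 166.3·0.2159 = 35.90 lb (target 35.91 lb)
  CaO: 240.5·0.2716 = 65.32 lb (target 65.32 lb)
  Al2O3: 193.2·0.6541 = 126.4 lb (target 126.4 lb)
Auditing the glass mass value: total charge less LOI = 1000 lb (oxide target masses add up to 1000 lb; versus the stated basis of 1000 lb — rounding explains the deltas).
Whole-batch sum: Σ batch = 1581 lb; loss to ignition Σ batch·LOI = 581.4 lb; as yield: glass ÷ batch → 63.24%.

Batch per 1000 lb melt:
  Calcium borate ore: 240.5 lb
  Alumina hydrate: 193.2 lb
  Potassium carbonate: 317.5 lb
  Barium carbonate: 33.23 lb
  Boric acid: 630.6 lb
  Na2B4O7.5H2O: 166.3 lb
Total batch = 1581 lb; LOI loss = 581.4 lb; yield = 63.24%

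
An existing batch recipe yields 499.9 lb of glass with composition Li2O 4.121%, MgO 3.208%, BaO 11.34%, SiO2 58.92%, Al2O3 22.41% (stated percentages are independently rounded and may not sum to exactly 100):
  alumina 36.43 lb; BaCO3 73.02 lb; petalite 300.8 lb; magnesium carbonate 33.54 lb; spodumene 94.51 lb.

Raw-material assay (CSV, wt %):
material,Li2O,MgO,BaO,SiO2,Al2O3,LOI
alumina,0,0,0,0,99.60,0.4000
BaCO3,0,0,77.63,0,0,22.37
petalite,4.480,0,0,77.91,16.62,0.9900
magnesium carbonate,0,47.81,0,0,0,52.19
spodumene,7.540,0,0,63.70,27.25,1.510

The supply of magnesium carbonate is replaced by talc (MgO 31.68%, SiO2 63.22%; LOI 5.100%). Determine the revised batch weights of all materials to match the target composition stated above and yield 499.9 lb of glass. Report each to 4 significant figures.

Revised batch per 499.9 lb glass:
  alumina: 36.77 lb
  BaCO3: 73.02 lb
  petalite: 220.9 lb
  talc: 50.62 lb
  spodumene: 142.0 lb
Total batch = 523.3 lb; LOI loss = 23.39 lb

Values along the way are rounded to 4 significant figures when quoted. All internal work runs at full precision through the solve; each reported result takes just one rounding. Derived quantities (the yield, five oxide percentages, totals, net glass mass, LOI) are re-derived from the batch weights per 499.9 lb of glass in full precision, as they appear in question or answer.
Target masses of each oxide per 499.9 lb glass:
  Li2O: 4.121% × 499.9 = 20.60 lb
  MgO: 3.208% × 499.9 = 16.04 lb
  BaO: 11.34% × 499.9 = 56.69 lb
  SiO2: 58.92% × 499.9 = 294.5 lb
  Al2O3: 22.41% × 499.9 = 112.0 lb
Sums-versus-targets review on the weights just shown, under the basis named above (sum by sum, the targets are met net of answer rounding effects):
  Li2O: 220.9·0.04480 + 142.0·0.07540 = 20.60 lb (target 20.60 lb)
  MgO: 50.62·0.3168 = 16.04 lb (target 16.04 lb)
  BaO: 73.02·0.7763 = 56.69 lb (target 56.69 lb)
  SiO2: 220.9·0.7791 + 50.62·0.6322 + 142.0·0.6370 = 294.6 lb (target 294.5 lb)
  Al2O3: 36.77·0.9960 + 220.9·0.1662 + 142.0·0.2725 = 112.0 lb (target 112.0 lb)
Glass mass check: batch Σ − ignition loss = 499.9 lb (the Σ of target masses is 499.9 lb; basis as stated: 499.9 lb — differing by rounding only).
Batch grand total — Σ batch = 523.3 lb; LOI removed, Σ of batch·LOI: 23.39 lb; the yield ratio, glass ÷ batch: 95.53%.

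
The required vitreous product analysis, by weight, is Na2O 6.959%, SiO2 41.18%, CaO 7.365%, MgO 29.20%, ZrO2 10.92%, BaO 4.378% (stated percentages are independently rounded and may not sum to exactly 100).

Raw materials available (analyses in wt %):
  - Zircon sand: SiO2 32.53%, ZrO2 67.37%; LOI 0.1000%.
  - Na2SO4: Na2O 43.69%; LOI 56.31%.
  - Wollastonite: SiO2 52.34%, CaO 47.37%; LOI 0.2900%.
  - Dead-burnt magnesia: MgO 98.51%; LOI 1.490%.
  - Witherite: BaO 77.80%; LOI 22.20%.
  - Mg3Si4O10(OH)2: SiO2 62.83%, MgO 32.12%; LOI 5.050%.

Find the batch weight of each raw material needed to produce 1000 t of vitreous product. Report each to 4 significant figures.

The working math carries full float precision in all steps; in-progress results are shown rounded off to 4 significant digits as written — a single rounding finalizes every reported value; derived quantities are carried from the batch weights at 1000 t of glass in exact precision (LOI, net glass mass, totals, yield, the six compositions) as set out in problem or answer.
Target masses of each oxide per 1000 t vitreous product:
  Na2O: 6.959% × 1000 = 69.59 t
  SiO2: 41.18% × 1000 = 411.8 t
  CaO: 7.365% × 1000 = 73.65 t
  MgO: 29.20% × 1000 = 292.0 t
  ZrO2: 10.92% × 1000 = 109.2 t
  BaO: 4.378% × 1000 = 43.78 t
A balance pass over the oxides, with the batch weights as given, on the stated basis (each sum matches its target mass within answer rounding):
  Na2O: 159.3·0.4369 = 69.60 t (target 69.59 t)
  SiO2: 162.1·0.3253 + 155.5·0.5234 + 442.0·0.6283 = 411.8 t (target 411.8 t)
  CaO: 155.5·0.4737 = 73.66 t (target 73.65 t)
  MgO: 152.3·0.9851 + 442.0·0.3212 = 292.0 t (target 292.0 t)
  ZrO2: 162.1·0.6737 = 109.2 t (target 109.2 t)
  BaO: 56.27·0.7780 = 43.78 t (target 43.78 t)
The glass-mass cross-check: the batch minus its LOI: 1000 t (per-oxide target masses sum to 1000 t; stated basis 1000 t — deltas are rounding alone).
Batch grand total — Σ batch = 1127 t; LOI removed, Σ of batch·LOI: 127.4 t; the yield ratio, glass ÷ batch: 88.70%.

Batch per 1000 t vitreous product:
  Zircon sand: 162.1 t
  Na2SO4: 159.3 t
  Wollastonite: 155.5 t
  Dead-burnt magnesia: 152.3 t
  Witherite: 56.27 t
  Mg3Si4O10(OH)2: 442.0 t
Total batch = 1127 t; LOI loss = 127.4 t; yield = 88.70%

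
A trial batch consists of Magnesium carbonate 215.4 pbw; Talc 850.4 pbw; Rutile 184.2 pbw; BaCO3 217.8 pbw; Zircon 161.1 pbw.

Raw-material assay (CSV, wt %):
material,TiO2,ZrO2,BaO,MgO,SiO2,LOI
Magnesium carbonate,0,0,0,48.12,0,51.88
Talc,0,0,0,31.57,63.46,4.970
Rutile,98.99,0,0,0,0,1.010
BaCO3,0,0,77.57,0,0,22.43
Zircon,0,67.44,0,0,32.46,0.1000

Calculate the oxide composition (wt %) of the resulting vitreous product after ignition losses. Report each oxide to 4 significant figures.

The working math keeps full precision in every operation. Mid-chain values are printed rounded off to 4 significant figures alongside each step — every reported figure includes exactly one rounding; derived quantities (five oxide percentages, net glass mass, the totals, the yield, ignition loss) are carried in full precision using the weight values at 1424 pbw of glass, as they appear in problem or answer.
Mass of each oxide from the mix:
  TiO2: 184.2·0.9899 = 182.3 pbw
  ZrO2: 161.1·0.6744 = 108.6 pbw
  BaO: 217.8·0.7757 = 168.9 pbw
  MgO: 215.4·0.4812 + 850.4·0.3157 = 372.1 pbw
  SiO2: 850.4·0.6346 + 161.1·0.3246 = 592.0 pbw
LOI: 215.4·0.5188 + 850.4·0.04970 + 184.2·0.01010 + 217.8·0.2243 + 161.1·0.001000 = 204.9 pbw
Glass mass = batch − LOI = 1629 − 204.9 = 1424 pbw (= Σ oxide masses)
wt %: oxide over glass, times 100

Glass mass = 1424 pbw (batch 1629 − LOI 204.9).
Composition: TiO2 12.80%, ZrO2 7.630%, BaO 11.86%, MgO 26.13%, SiO2 41.57%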